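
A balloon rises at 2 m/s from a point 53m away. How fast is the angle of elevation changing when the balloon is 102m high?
0.008022 rad/s

tan(θ) = y/53
sec²(θ) · dθ/dt = (1/53) · dy/dt
dθ/dt = cos²(θ)/53 · 2 = 53/(53² + 102²) · 2
dθ/dt = 0.008022 rad/s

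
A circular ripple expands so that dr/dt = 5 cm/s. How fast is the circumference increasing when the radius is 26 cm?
10π cm/s

C = 2πr
dC/dt = 2π · dr/dt = 2π · 5 = 10π cm/s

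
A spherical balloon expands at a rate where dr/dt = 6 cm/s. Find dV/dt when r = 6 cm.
864π cm³/s

V = (4/3)πr³
dV/dt = dV/dr · dr/dt = 4πr² · 6
At r = 6: dV/dt = 864π cm³/s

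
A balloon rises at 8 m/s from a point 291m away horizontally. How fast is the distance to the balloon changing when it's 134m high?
1072√102637/102637 ≈ 3.346 m/s

z² = 291² + y²
z = √(291² + 134²) = √102637
dz/dt = y/z · dy/dt = 134/√102637 · 8 = 1072√102637/102637 ≈ 3.346 m/s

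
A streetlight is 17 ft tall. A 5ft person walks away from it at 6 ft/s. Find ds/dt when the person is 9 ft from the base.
5/2 ft/s

By similar triangles: 17/(x+s) = 5/s
Solving: s = 5x/12
ds/dt = 5/12 · dx/dt = 5/12 · 6 = 5/2 ft/s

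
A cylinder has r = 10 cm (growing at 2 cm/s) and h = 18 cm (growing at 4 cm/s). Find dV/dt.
1120π cm³/s

V = πr²h
dV/dt = 2πrh·dr/dt + πr²·dh/dt
= 2π(10)(18)(2) + π(10)²(4)
= 1120π cm³/s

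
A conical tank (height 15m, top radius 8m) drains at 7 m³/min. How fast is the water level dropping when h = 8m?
1575/(4096π) ≈ 0.1224 m/min

r/h = 8/15, so r = (8/15)h
V = (1/3)πr²h = (1/3)π((8/15)h)²h = (64/675)πh³
dV/dh = (64/225)πh²
dh/dt = (dV/dt)/(dV/dh) = -7/((64/225)π·8²) = -1575/(4096π) m/min
The level is dropping at 1575/(4096π) ≈ 0.1224 m/min.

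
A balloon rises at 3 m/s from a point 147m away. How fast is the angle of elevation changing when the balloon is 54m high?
0.017982 rad/s

tan(θ) = y/147
sec²(θ) · dθ/dt = (1/147) · dy/dt
dθ/dt = cos²(θ)/147 · 3 = 147/(147² + 54²) · 3
dθ/dt = 0.017982 rad/s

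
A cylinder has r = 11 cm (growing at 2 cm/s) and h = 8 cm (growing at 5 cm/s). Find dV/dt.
957π cm³/s

V = πr²h
dV/dt = 2πrh·dr/dt + πr²·dh/dt
= 2π(11)(8)(2) + π(11)²(5)
= 957π cm³/s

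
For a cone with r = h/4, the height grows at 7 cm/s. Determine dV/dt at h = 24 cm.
252π cm³/s

V = (1/3)π(h/4)²h = πh³/48
dV/dt = πh²/16 · 7
At h = 24: dV/dt = 252π cm³/s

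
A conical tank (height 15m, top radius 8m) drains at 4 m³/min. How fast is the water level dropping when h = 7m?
225/(784π) ≈ 0.09135 m/min

r/h = 8/15, so r = (8/15)h
V = (1/3)πr²h = (1/3)π((8/15)h)²h = (64/675)πh³
dV/dh = (64/225)πh²
dh/dt = (dV/dt)/(dV/dh) = -4/((64/225)π·7²) = -225/(784π) m/min
The level is dropping at 225/(784π) ≈ 0.09135 m/min.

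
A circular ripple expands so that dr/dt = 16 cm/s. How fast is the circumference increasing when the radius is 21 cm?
32π cm/s

C = 2πr
dC/dt = 2π · dr/dt = 2π · 16 = 32π cm/s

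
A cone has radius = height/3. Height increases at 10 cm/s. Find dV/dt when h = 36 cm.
1440π cm³/s

V = (1/3)π(h/3)²h = πh³/27
dV/dt = πh²/9 · 10
At h = 36: dV/dt = 1440π cm³/s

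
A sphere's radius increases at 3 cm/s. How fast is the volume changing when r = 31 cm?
11532π cm³/s

V = (4/3)πr³
dV/dt = dV/dr · dr/dt = 4πr² · 3
At r = 31: dV/dt = 11532π cm³/s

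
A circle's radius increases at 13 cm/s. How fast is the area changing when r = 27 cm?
702π cm²/s

A = πr²
dA/dt = 2πr · dr/dt = 2π(27)(13) = 702π cm²/s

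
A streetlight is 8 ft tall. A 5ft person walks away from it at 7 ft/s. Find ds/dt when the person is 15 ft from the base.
35/3 ft/s

By similar triangles: 8/(x+s) = 5/s
Solving: s = 5x/3
ds/dt = 5/3 · dx/dt = 5/3 · 7 = 35/3 ft/s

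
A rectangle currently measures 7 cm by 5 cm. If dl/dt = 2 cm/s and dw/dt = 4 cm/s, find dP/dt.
12 cm/s

P = 2(l + w)
dP/dt = 2(dl/dt + dw/dt) = 2(2 + 4) = 12 cm/s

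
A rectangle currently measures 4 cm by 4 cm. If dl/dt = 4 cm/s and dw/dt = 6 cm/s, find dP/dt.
20 cm/s

P = 2(l + w)
dP/dt = 2(dl/dt + dw/dt) = 2(4 + 6) = 20 cm/s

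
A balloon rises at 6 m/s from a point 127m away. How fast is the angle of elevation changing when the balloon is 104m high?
0.02828 rad/s

tan(θ) = y/127
sec²(θ) · dθ/dt = (1/127) · dy/dt
dθ/dt = cos²(θ)/127 · 6 = 127/(127² + 104²) · 6
dθ/dt = 0.02828 rad/s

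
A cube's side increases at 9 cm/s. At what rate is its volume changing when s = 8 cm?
1728 cm³/s

V = s³
dV/dt = 3s² · ds/dt = 3·8²·9 = 1728 cm³/s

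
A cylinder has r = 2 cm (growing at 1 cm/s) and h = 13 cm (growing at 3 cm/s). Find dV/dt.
64π cm³/s

V = πr²h
dV/dt = 2πrh·dr/dt + πr²·dh/dt
= 2π(2)(13)(1) + π(2)²(3)
= 64π cm³/s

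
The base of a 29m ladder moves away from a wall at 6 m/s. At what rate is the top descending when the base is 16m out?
32√65/65 ≈ 3.969 m/s

x² + y² = 29²
2x·dx/dt + 2y·dy/dt = 0
dy/dt = -x/y · dx/dt = -16/(3√65) · 6 = -32√65/65 m/s
The top is descending at 32√65/65 ≈ 3.969 m/s.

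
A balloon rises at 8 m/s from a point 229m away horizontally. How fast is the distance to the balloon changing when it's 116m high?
928√65897/65897 ≈ 3.615 m/s

z² = 229² + y²
z = √(229² + 116²) = √65897
dz/dt = y/z · dy/dt = 116/√65897 · 8 = 928√65897/65897 ≈ 3.615 m/s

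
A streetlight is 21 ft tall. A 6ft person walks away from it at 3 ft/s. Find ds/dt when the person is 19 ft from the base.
6/5 ft/s

By similar triangles: 21/(x+s) = 6/s
Solving: s = 6x/15
ds/dt = 6/15 · dx/dt = 2/5 · 3 = 6/5 ft/s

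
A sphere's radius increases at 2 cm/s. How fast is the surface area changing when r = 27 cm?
432π cm²/s

S = 4πr²
dS/dt = dS/dr · dr/dt = 8πr · 2
At r = 27: dS/dt = 432π cm²/s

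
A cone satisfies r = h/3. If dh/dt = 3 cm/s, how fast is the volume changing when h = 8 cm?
64π/3 cm³/s

V = (1/3)π(h/3)²h = πh³/27
dV/dt = πh²/9 · 3
At h = 8: dV/dt = 64π/3 cm³/s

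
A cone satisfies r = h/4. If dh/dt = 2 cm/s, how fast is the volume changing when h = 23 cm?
529π/8 cm³/s

V = (1/3)π(h/4)²h = πh³/48
dV/dt = πh²/16 · 2
At h = 23: dV/dt = 529π/8 cm³/s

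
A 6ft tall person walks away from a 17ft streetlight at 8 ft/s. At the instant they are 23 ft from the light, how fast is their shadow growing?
48/11 ft/s

By similar triangles: 17/(x+s) = 6/s
Solving: s = 6x/11
ds/dt = 6/11 · dx/dt = 6/11 · 8 = 48/11 ft/s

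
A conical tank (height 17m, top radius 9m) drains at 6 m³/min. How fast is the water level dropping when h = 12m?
289/(1944π) ≈ 0.04732 m/min

r/h = 9/17, so r = (9/17)h
V = (1/3)πr²h = (1/3)π((9/17)h)²h = (27/289)πh³
dV/dh = (81/289)πh²
dh/dt = (dV/dt)/(dV/dh) = -6/((81/289)π·12²) = -289/(1944π) m/min
The level is dropping at 289/(1944π) ≈ 0.04732 m/min.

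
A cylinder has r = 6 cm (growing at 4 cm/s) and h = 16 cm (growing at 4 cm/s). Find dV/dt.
912π cm³/s

V = πr²h
dV/dt = 2πrh·dr/dt + πr²·dh/dt
= 2π(6)(16)(4) + π(6)²(4)
= 912π cm³/s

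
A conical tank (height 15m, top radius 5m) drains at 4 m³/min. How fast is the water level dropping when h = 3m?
4/π ≈ 1.273 m/min

r/h = 5/15, so r = (1/3)h
V = (1/3)πr²h = (1/3)π((1/3)h)²h = (1/27)πh³
dV/dh = (1/9)πh²
dh/dt = (dV/dt)/(dV/dh) = -4/((1/9)π·3²) = -4/π m/min
The level is dropping at 4/π ≈ 1.273 m/min.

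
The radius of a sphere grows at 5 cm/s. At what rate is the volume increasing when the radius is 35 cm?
24500π cm³/s

V = (4/3)πr³
dV/dt = dV/dr · dr/dt = 4πr² · 5
At r = 35: dV/dt = 24500π cm³/s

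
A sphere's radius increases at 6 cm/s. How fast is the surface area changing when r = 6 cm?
288π cm²/s

S = 4πr²
dS/dt = dS/dr · dr/dt = 8πr · 6
At r = 6: dS/dt = 288π cm²/s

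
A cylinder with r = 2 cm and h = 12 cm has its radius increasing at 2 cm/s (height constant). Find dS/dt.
64π cm²/s

S = 2πrh + 2πr² (lateral + bases)
dS/dt = (2πh + 4πr)·dr/dt = (2π·12 + 4π·2)·2
= 64π cm²/s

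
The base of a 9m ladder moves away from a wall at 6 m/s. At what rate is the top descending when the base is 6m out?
12√5/5 ≈ 5.367 m/s

x² + y² = 9²
2x·dx/dt + 2y·dy/dt = 0
dy/dt = -x/y · dx/dt = -6/(3√5) · 6 = -12√5/5 m/s
The top is descending at 12√5/5 ≈ 5.367 m/s.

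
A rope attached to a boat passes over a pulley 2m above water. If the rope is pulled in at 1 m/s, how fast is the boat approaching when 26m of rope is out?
13√42/84 ≈ 1.003 m/s

rope² = x² + 2²
x = √(26² - 2²) = 4√42
dx/dt = (rope/x) · d(rope)/dt = (26/(4√42)) · (-1) = -13√42/84 m/s
The boat approaches at 13√42/84 ≈ 1.003 m/s.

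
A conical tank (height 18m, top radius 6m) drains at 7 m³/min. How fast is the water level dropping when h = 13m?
63/(169π) ≈ 0.1187 m/min

r/h = 6/18, so r = (1/3)h
V = (1/3)πr²h = (1/3)π((1/3)h)²h = (1/27)πh³
dV/dh = (1/9)πh²
dh/dt = (dV/dt)/(dV/dh) = -7/((1/9)π·13²) = -63/(169π) m/min
The level is dropping at 63/(169π) ≈ 0.1187 m/min.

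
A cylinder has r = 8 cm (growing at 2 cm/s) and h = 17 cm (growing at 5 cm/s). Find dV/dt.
864π cm³/s

V = πr²h
dV/dt = 2πrh·dr/dt + πr²·dh/dt
= 2π(8)(17)(2) + π(8)²(5)
= 864π cm³/s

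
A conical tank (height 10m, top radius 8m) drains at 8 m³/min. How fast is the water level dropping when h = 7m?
25/(98π) ≈ 0.0812 m/min

r/h = 8/10, so r = (4/5)h
V = (1/3)πr²h = (1/3)π((4/5)h)²h = (16/75)πh³
dV/dh = (16/25)πh²
dh/dt = (dV/dt)/(dV/dh) = -8/((16/25)π·7²) = -25/(98π) m/min
The level is dropping at 25/(98π) ≈ 0.0812 m/min.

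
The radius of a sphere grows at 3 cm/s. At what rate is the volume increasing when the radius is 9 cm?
972π cm³/s

V = (4/3)πr³
dV/dt = dV/dr · dr/dt = 4πr² · 3
At r = 9: dV/dt = 972π cm³/s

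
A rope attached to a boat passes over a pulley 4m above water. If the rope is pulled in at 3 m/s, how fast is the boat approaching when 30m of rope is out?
45√221/221 ≈ 3.027 m/s

rope² = x² + 4²
x = √(30² - 4²) = 2√221
dx/dt = (rope/x) · d(rope)/dt = (30/(2√221)) · (-3) = -45√221/221 m/s
The boat approaches at 45√221/221 ≈ 3.027 m/s.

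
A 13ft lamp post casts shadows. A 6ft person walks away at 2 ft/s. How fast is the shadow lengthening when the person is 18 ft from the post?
12/7 ft/s

By similar triangles: 13/(x+s) = 6/s
Solving: s = 6x/7
ds/dt = 6/7 · dx/dt = 6/7 · 2 = 12/7 ft/s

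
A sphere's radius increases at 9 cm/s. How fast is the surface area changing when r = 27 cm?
1944π cm²/s

S = 4πr²
dS/dt = dS/dr · dr/dt = 8πr · 9
At r = 27: dS/dt = 1944π cm²/s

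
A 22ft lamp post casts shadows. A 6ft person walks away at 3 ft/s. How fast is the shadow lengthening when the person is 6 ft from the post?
9/8 ft/s

By similar triangles: 22/(x+s) = 6/s
Solving: s = 6x/16
ds/dt = 6/16 · dx/dt = 3/8 · 3 = 9/8 ft/s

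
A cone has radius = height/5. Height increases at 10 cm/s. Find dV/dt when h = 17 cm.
578π/5 cm³/s

V = (1/3)π(h/5)²h = πh³/75
dV/dt = πh²/25 · 10
At h = 17: dV/dt = 578π/5 cm³/s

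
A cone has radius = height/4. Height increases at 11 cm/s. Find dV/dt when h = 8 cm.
44π cm³/s

V = (1/3)π(h/4)²h = πh³/48
dV/dt = πh²/16 · 11
At h = 8: dV/dt = 44π cm³/s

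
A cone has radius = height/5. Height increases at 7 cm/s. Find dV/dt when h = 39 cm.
10647π/25 cm³/s

V = (1/3)π(h/5)²h = πh³/75
dV/dt = πh²/25 · 7
At h = 39: dV/dt = 10647π/25 cm³/s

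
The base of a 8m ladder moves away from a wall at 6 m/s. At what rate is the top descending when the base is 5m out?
10√39/13 ≈ 4.804 m/s

x² + y² = 8²
2x·dx/dt + 2y·dy/dt = 0
dy/dt = -x/y · dx/dt = -5/√39 · 6 = -10√39/13 m/s
The top is descending at 10√39/13 ≈ 4.804 m/s.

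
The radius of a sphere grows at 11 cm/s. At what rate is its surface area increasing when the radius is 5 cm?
440π cm²/s

S = 4πr²
dS/dt = dS/dr · dr/dt = 8πr · 11
At r = 5: dS/dt = 440π cm²/s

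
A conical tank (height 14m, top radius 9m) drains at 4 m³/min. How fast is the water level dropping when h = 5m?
784/(2025π) ≈ 0.1232 m/min

r/h = 9/14, so r = (9/14)h
V = (1/3)πr²h = (1/3)π((9/14)h)²h = (27/196)πh³
dV/dh = (81/196)πh²
dh/dt = (dV/dt)/(dV/dh) = -4/((81/196)π·5²) = -784/(2025π) m/min
The level is dropping at 784/(2025π) ≈ 0.1232 m/min.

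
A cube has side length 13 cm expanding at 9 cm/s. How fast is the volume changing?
4563 cm³/s

V = s³
dV/dt = 3s² · ds/dt = 3·13²·9 = 4563 cm³/s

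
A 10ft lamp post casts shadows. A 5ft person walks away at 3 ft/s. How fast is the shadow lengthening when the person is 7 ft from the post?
3 ft/s

By similar triangles: 10/(x+s) = 5/s
Solving: s = 5x/5
ds/dt = 5/5 · dx/dt = 1 · 3 = 3 ft/s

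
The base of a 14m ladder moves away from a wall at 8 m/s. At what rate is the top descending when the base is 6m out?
6√10/5 ≈ 3.795 m/s

x² + y² = 14²
2x·dx/dt + 2y·dy/dt = 0
dy/dt = -x/y · dx/dt = -6/(4√10) · 8 = -6√10/5 m/s
The top is descending at 6√10/5 ≈ 3.795 m/s.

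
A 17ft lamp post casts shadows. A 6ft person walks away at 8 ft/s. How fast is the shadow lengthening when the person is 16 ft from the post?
48/11 ft/s

By similar triangles: 17/(x+s) = 6/s
Solving: s = 6x/11
ds/dt = 6/11 · dx/dt = 6/11 · 8 = 48/11 ft/s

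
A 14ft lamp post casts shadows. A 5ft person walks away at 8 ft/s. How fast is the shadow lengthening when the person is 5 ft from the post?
40/9 ft/s

By similar triangles: 14/(x+s) = 5/s
Solving: s = 5x/9
ds/dt = 5/9 · dx/dt = 5/9 · 8 = 40/9 ft/s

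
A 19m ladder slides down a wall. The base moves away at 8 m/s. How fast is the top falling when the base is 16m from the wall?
128√105/105 ≈ 12.49 m/s

x² + y² = 19²
2x·dx/dt + 2y·dy/dt = 0
dy/dt = -x/y · dx/dt = -16/√105 · 8 = -128√105/105 m/s
The top is descending at 128√105/105 ≈ 12.49 m/s.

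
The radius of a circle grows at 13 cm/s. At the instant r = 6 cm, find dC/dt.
26π cm/s

C = 2πr
dC/dt = 2π · dr/dt = 2π · 13 = 26π cm/s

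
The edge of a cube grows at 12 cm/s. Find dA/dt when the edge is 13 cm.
1872 cm²/s

A = 6s²
dA/dt = 12s · ds/dt = 12·13·12 = 1872 cm²/s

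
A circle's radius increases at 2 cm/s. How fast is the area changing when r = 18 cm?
72π cm²/s

A = πr²
dA/dt = 2πr · dr/dt = 2π(18)(2) = 72π cm²/s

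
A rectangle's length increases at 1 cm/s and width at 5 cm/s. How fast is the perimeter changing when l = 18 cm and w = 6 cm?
12 cm/s

P = 2(l + w)
dP/dt = 2(dl/dt + dw/dt) = 2(1 + 5) = 12 cm/s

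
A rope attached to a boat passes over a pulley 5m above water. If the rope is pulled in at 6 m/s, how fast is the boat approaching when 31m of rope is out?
31√26/26 ≈ 6.08 m/s

rope² = x² + 5²
x = √(31² - 5²) = 6√26
dx/dt = (rope/x) · d(rope)/dt = (31/(6√26)) · (-6) = -31√26/26 m/s
The boat approaches at 31√26/26 ≈ 6.08 m/s.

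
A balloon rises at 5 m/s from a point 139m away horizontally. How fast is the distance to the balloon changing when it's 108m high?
108√30985/6197 ≈ 3.068 m/s

z² = 139² + y²
z = √(139² + 108²) = √30985
dz/dt = y/z · dy/dt = 108/√30985 · 5 = 108√30985/6197 ≈ 3.068 m/s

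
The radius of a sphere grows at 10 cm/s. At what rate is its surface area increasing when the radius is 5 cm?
400π cm²/s

S = 4πr²
dS/dt = dS/dr · dr/dt = 8πr · 10
At r = 5: dS/dt = 400π cm²/s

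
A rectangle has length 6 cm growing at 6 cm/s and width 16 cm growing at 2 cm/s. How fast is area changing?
108 cm²/s

A = lw
dA/dt = w·dl/dt + l·dw/dt = 16·6 + 6·2 = 108 cm²/s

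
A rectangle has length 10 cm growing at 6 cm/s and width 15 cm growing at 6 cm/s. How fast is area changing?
150 cm²/s

A = lw
dA/dt = w·dl/dt + l·dw/dt = 15·6 + 10·6 = 150 cm²/s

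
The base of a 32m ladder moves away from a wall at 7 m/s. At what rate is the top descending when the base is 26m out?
91√87/87 ≈ 9.756 m/s

x² + y² = 32²
2x·dx/dt + 2y·dy/dt = 0
dy/dt = -x/y · dx/dt = -26/(2√87) · 7 = -91√87/87 m/s
The top is descending at 91√87/87 ≈ 9.756 m/s.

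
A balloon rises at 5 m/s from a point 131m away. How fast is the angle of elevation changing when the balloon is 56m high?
0.032271 rad/s

tan(θ) = y/131
sec²(θ) · dθ/dt = (1/131) · dy/dt
dθ/dt = cos²(θ)/131 · 5 = 131/(131² + 56²) · 5
dθ/dt = 0.032271 rad/s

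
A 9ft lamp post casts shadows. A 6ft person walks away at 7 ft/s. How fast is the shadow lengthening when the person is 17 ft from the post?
14 ft/s

By similar triangles: 9/(x+s) = 6/s
Solving: s = 6x/3
ds/dt = 6/3 · dx/dt = 2 · 7 = 14 ft/s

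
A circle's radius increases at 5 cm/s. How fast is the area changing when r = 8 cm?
80π cm²/s

A = πr²
dA/dt = 2πr · dr/dt = 2π(8)(5) = 80π cm²/s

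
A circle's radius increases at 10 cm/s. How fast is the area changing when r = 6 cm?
120π cm²/s

A = πr²
dA/dt = 2πr · dr/dt = 2π(6)(10) = 120π cm²/s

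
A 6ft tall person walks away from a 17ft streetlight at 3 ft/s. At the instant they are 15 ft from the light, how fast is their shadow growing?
18/11 ft/s

By similar triangles: 17/(x+s) = 6/s
Solving: s = 6x/11
ds/dt = 6/11 · dx/dt = 6/11 · 3 = 18/11 ft/s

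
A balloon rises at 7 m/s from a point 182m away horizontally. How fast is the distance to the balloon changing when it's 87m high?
609√40693/40693 ≈ 3.019 m/s

z² = 182² + y²
z = √(182² + 87²) = √40693
dz/dt = y/z · dy/dt = 87/√40693 · 7 = 609√40693/40693 ≈ 3.019 m/s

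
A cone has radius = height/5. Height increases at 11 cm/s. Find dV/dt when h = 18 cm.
3564π/25 cm³/s

V = (1/3)π(h/5)²h = πh³/75
dV/dt = πh²/25 · 11
At h = 18: dV/dt = 3564π/25 cm³/s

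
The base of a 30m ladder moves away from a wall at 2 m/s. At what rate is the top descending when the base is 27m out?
18√19/19 ≈ 4.129 m/s

x² + y² = 30²
2x·dx/dt + 2y·dy/dt = 0
dy/dt = -x/y · dx/dt = -27/(3√19) · 2 = -18√19/19 m/s
The top is descending at 18√19/19 ≈ 4.129 m/s.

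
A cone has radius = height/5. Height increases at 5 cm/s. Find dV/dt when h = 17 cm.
289π/5 cm³/s

V = (1/3)π(h/5)²h = πh³/75
dV/dt = πh²/25 · 5
At h = 17: dV/dt = 289π/5 cm³/s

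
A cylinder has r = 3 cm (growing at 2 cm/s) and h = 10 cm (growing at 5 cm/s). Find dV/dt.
165π cm³/s

V = πr²h
dV/dt = 2πrh·dr/dt + πr²·dh/dt
= 2π(3)(10)(2) + π(3)²(5)
= 165π cm³/s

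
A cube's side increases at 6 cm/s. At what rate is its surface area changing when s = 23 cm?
1656 cm²/s

A = 6s²
dA/dt = 12s · ds/dt = 12·23·6 = 1656 cm²/s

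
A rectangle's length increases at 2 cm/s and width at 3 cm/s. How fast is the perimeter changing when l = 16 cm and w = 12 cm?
10 cm/s

P = 2(l + w)
dP/dt = 2(dl/dt + dw/dt) = 2(2 + 3) = 10 cm/s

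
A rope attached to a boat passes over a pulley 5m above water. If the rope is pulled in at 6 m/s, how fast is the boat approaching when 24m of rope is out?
144√551/551 ≈ 6.135 m/s

rope² = x² + 5²
x = √(24² - 5²) = √551
dx/dt = (rope/x) · d(rope)/dt = (24/√551) · (-6) = -144√551/551 m/s
The boat approaches at 144√551/551 ≈ 6.135 m/s.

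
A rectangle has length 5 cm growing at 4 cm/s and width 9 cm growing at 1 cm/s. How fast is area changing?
41 cm²/s

A = lw
dA/dt = w·dl/dt + l·dw/dt = 9·4 + 5·1 = 41 cm²/s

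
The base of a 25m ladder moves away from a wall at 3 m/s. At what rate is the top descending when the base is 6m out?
18√589/589 ≈ 0.7417 m/s

x² + y² = 25²
2x·dx/dt + 2y·dy/dt = 0
dy/dt = -x/y · dx/dt = -6/√589 · 3 = -18√589/589 m/s
The top is descending at 18√589/589 ≈ 0.7417 m/s.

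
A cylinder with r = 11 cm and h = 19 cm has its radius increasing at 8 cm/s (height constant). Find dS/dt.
656π cm²/s

S = 2πrh + 2πr² (lateral + bases)
dS/dt = (2πh + 4πr)·dr/dt = (2π·19 + 4π·11)·8
= 656π cm²/s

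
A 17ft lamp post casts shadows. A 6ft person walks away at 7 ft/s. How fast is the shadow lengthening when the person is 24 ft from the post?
42/11 ft/s

By similar triangles: 17/(x+s) = 6/s
Solving: s = 6x/11
ds/dt = 6/11 · dx/dt = 6/11 · 7 = 42/11 ft/s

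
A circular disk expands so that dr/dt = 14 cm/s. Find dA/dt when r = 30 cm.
840π cm²/s

A = πr²
dA/dt = 2πr · dr/dt = 2π(30)(14) = 840π cm²/s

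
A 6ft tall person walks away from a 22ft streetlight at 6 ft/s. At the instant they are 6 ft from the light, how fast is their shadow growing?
9/4 ft/s

By similar triangles: 22/(x+s) = 6/s
Solving: s = 6x/16
ds/dt = 6/16 · dx/dt = 3/8 · 6 = 9/4 ft/s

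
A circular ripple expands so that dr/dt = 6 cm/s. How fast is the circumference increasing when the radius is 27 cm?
12π cm/s

C = 2πr
dC/dt = 2π · dr/dt = 2π · 6 = 12π cm/s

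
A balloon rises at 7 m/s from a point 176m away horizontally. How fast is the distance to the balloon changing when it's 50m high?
175√8369/8369 ≈ 1.913 m/s

z² = 176² + y²
z = √(176² + 50²) = 2√8369
dz/dt = y/z · dy/dt = 50/(2√8369) · 7 = 175√8369/8369 ≈ 1.913 m/s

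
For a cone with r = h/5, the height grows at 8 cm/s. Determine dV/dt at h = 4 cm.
128π/25 cm³/s

V = (1/3)π(h/5)²h = πh³/75
dV/dt = πh²/25 · 8
At h = 4: dV/dt = 128π/25 cm³/s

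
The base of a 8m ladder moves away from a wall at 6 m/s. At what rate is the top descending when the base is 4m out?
2√3 ≈ 3.464 m/s

x² + y² = 8²
2x·dx/dt + 2y·dy/dt = 0
dy/dt = -x/y · dx/dt = -4/(4√3) · 6 = -2√3 m/s
The top is descending at 2√3 ≈ 3.464 m/s.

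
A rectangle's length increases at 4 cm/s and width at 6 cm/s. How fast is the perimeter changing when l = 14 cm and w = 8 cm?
20 cm/s

P = 2(l + w)
dP/dt = 2(dl/dt + dw/dt) = 2(4 + 6) = 20 cm/s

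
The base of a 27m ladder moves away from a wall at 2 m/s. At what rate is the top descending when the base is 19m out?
19√23/46 ≈ 1.981 m/s

x² + y² = 27²
2x·dx/dt + 2y·dy/dt = 0
dy/dt = -x/y · dx/dt = -19/(4√23) · 2 = -19√23/46 m/s
The top is descending at 19√23/46 ≈ 1.981 m/s.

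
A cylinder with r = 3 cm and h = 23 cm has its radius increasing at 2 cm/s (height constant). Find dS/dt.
116π cm²/s

S = 2πrh + 2πr² (lateral + bases)
dS/dt = (2πh + 4πr)·dr/dt = (2π·23 + 4π·3)·2
= 116π cm²/s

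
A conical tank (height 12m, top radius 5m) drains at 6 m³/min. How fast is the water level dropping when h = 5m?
864/(625π) ≈ 0.44 m/min

r/h = 5/12, so r = (5/12)h
V = (1/3)πr²h = (1/3)π((5/12)h)²h = (25/432)πh³
dV/dh = (25/144)πh²
dh/dt = (dV/dt)/(dV/dh) = -6/((25/144)π·5²) = -864/(625π) m/min
The level is dropping at 864/(625π) ≈ 0.44 m/min.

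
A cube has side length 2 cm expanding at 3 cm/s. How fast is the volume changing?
36 cm³/s

V = s³
dV/dt = 3s² · ds/dt = 3·2²·3 = 36 cm³/s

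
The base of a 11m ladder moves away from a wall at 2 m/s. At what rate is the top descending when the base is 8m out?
16√57/57 ≈ 2.119 m/s

x² + y² = 11²
2x·dx/dt + 2y·dy/dt = 0
dy/dt = -x/y · dx/dt = -8/√57 · 2 = -16√57/57 m/s
The top is descending at 16√57/57 ≈ 2.119 m/s.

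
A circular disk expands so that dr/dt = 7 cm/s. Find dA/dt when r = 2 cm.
28π cm²/s

A = πr²
dA/dt = 2πr · dr/dt = 2π(2)(7) = 28π cm²/s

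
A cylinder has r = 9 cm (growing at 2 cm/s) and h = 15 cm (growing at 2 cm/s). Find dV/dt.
702π cm³/s

V = πr²h
dV/dt = 2πrh·dr/dt + πr²·dh/dt
= 2π(9)(15)(2) + π(9)²(2)
= 702π cm³/s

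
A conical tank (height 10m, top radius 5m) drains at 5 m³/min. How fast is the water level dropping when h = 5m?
4/(5π) ≈ 0.2546 m/min

r/h = 5/10, so r = (1/2)h
V = (1/3)πr²h = (1/3)π((1/2)h)²h = (1/12)πh³
dV/dh = (1/4)πh²
dh/dt = (dV/dt)/(dV/dh) = -5/((1/4)π·5²) = -4/(5π) m/min
The level is dropping at 4/(5π) ≈ 0.2546 m/min.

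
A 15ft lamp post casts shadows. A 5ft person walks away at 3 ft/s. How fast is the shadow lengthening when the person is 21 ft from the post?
3/2 ft/s

By similar triangles: 15/(x+s) = 5/s
Solving: s = 5x/10
ds/dt = 5/10 · dx/dt = 1/2 · 3 = 3/2 ft/s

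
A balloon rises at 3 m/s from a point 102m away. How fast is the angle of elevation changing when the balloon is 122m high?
0.012101 rad/s

tan(θ) = y/102
sec²(θ) · dθ/dt = (1/102) · dy/dt
dθ/dt = cos²(θ)/102 · 3 = 102/(102² + 122²) · 3
dθ/dt = 0.012101 rad/s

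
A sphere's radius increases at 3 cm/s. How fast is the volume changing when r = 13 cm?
2028π cm³/s

V = (4/3)πr³
dV/dt = dV/dr · dr/dt = 4πr² · 3
At r = 13: dV/dt = 2028π cm³/s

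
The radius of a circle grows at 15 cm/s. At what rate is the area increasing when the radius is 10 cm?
300π cm²/s

A = πr²
dA/dt = 2πr · dr/dt = 2π(10)(15) = 300π cm²/s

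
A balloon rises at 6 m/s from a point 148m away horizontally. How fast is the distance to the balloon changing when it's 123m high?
738√37033/37033 ≈ 3.835 m/s

z² = 148² + y²
z = √(148² + 123²) = √37033
dz/dt = y/z · dy/dt = 123/√37033 · 6 = 738√37033/37033 ≈ 3.835 m/s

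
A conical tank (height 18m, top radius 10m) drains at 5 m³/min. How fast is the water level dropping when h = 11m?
81/(605π) ≈ 0.04262 m/min

r/h = 10/18, so r = (5/9)h
V = (1/3)πr²h = (1/3)π((5/9)h)²h = (25/243)πh³
dV/dh = (25/81)πh²
dh/dt = (dV/dt)/(dV/dh) = -5/((25/81)π·11²) = -81/(605π) m/min
The level is dropping at 81/(605π) ≈ 0.04262 m/min.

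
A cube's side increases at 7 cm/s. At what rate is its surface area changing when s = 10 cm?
840 cm²/s

A = 6s²
dA/dt = 12s · ds/dt = 12·10·7 = 840 cm²/s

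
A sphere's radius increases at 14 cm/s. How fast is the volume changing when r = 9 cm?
4536π cm³/s

V = (4/3)πr³
dV/dt = dV/dr · dr/dt = 4πr² · 14
At r = 9: dV/dt = 4536π cm³/s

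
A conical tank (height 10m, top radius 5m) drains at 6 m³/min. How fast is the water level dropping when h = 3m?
8/(3π) ≈ 0.8488 m/min

r/h = 5/10, so r = (1/2)h
V = (1/3)πr²h = (1/3)π((1/2)h)²h = (1/12)πh³
dV/dh = (1/4)πh²
dh/dt = (dV/dt)/(dV/dh) = -6/((1/4)π·3²) = -8/(3π) m/min
The level is dropping at 8/(3π) ≈ 0.8488 m/min.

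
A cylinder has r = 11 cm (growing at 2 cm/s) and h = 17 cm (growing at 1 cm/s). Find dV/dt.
869π cm³/s

V = πr²h
dV/dt = 2πrh·dr/dt + πr²·dh/dt
= 2π(11)(17)(2) + π(11)²(1)
= 869π cm³/s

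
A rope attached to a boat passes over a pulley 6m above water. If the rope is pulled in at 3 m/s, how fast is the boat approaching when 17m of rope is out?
51√253/253 ≈ 3.206 m/s

rope² = x² + 6²
x = √(17² - 6²) = √253
dx/dt = (rope/x) · d(rope)/dt = (17/√253) · (-3) = -51√253/253 m/s
The boat approaches at 51√253/253 ≈ 3.206 m/s.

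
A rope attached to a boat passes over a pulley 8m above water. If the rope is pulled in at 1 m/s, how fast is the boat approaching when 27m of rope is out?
27√665/665 ≈ 1.047 m/s

rope² = x² + 8²
x = √(27² - 8²) = √665
dx/dt = (rope/x) · d(rope)/dt = (27/√665) · (-1) = -27√665/665 m/s
The boat approaches at 27√665/665 ≈ 1.047 m/s.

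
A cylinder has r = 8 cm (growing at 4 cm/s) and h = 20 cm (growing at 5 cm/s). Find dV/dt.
1600π cm³/s

V = πr²h
dV/dt = 2πrh·dr/dt + πr²·dh/dt
= 2π(8)(20)(4) + π(8)²(5)
= 1600π cm³/s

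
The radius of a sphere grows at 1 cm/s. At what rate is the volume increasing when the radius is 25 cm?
2500π cm³/s

V = (4/3)πr³
dV/dt = dV/dr · dr/dt = 4πr² · 1
At r = 25: dV/dt = 2500π cm³/s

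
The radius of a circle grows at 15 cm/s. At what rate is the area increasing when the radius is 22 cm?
660π cm²/s

A = πr²
dA/dt = 2πr · dr/dt = 2π(22)(15) = 660π cm²/s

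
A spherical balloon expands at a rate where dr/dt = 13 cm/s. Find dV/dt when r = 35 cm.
63700π cm³/s

V = (4/3)πr³
dV/dt = dV/dr · dr/dt = 4πr² · 13
At r = 35: dV/dt = 63700π cm³/s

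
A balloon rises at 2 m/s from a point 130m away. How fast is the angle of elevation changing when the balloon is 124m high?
0.008056 rad/s

tan(θ) = y/130
sec²(θ) · dθ/dt = (1/130) · dy/dt
dθ/dt = cos²(θ)/130 · 2 = 130/(130² + 124²) · 2
dθ/dt = 0.008056 rad/s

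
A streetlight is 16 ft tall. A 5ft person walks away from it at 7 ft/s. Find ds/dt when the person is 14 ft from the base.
35/11 ft/s

By similar triangles: 16/(x+s) = 5/s
Solving: s = 5x/11
ds/dt = 5/11 · dx/dt = 5/11 · 7 = 35/11 ft/s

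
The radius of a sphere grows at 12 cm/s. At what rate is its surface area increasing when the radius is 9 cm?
864π cm²/s

S = 4πr²
dS/dt = dS/dr · dr/dt = 8πr · 12
At r = 9: dS/dt = 864π cm²/s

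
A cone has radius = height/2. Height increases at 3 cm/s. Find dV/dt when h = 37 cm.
4107π/4 cm³/s

V = (1/3)π(h/2)²h = πh³/12
dV/dt = πh²/4 · 3
At h = 37: dV/dt = 4107π/4 cm³/s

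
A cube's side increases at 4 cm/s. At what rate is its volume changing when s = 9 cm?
972 cm³/s

V = s³
dV/dt = 3s² · ds/dt = 3·9²·4 = 972 cm³/s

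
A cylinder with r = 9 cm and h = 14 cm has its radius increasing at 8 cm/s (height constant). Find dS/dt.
512π cm²/s

S = 2πrh + 2πr² (lateral + bases)
dS/dt = (2πh + 4πr)·dr/dt = (2π·14 + 4π·9)·8
= 512π cm²/s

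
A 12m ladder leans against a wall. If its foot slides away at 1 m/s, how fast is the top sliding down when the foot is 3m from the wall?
√15/15 ≈ 0.2582 m/s

x² + y² = 12²
2x·dx/dt + 2y·dy/dt = 0
dy/dt = -x/y · dx/dt = -3/(3√15) · 1 = -√15/15 m/s
The top is descending at √15/15 ≈ 0.2582 m/s.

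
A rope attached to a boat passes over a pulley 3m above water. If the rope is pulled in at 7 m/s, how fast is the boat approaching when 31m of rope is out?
31√238/68 ≈ 7.033 m/s

rope² = x² + 3²
x = √(31² - 3²) = 2√238
dx/dt = (rope/x) · d(rope)/dt = (31/(2√238)) · (-7) = -31√238/68 m/s
The boat approaches at 31√238/68 ≈ 7.033 m/s.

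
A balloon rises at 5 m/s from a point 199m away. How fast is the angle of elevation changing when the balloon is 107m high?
0.019491 rad/s

tan(θ) = y/199
sec²(θ) · dθ/dt = (1/199) · dy/dt
dθ/dt = cos²(θ)/199 · 5 = 199/(199² + 107²) · 5
dθ/dt = 0.019491 rad/s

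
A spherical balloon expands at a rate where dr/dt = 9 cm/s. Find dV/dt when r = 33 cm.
39204π cm³/s

V = (4/3)πr³
dV/dt = dV/dr · dr/dt = 4πr² · 9
At r = 33: dV/dt = 39204π cm³/s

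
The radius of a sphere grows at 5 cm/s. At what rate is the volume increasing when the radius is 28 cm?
15680π cm³/s

V = (4/3)πr³
dV/dt = dV/dr · dr/dt = 4πr² · 5
At r = 28: dV/dt = 15680π cm³/s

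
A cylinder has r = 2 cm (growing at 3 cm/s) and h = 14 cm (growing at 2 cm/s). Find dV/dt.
176π cm³/s

V = πr²h
dV/dt = 2πrh·dr/dt + πr²·dh/dt
= 2π(2)(14)(3) + π(2)²(2)
= 176π cm³/s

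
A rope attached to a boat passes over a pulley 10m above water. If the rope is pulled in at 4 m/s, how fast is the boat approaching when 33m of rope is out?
132√989/989 ≈ 4.197 m/s

rope² = x² + 10²
x = √(33² - 10²) = √989
dx/dt = (rope/x) · d(rope)/dt = (33/√989) · (-4) = -132√989/989 m/s
The boat approaches at 132√989/989 ≈ 4.197 m/s.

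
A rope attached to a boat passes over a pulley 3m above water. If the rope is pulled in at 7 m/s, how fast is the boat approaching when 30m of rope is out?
70√11/33 ≈ 7.035 m/s

rope² = x² + 3²
x = √(30² - 3²) = 9√11
dx/dt = (rope/x) · d(rope)/dt = (30/(9√11)) · (-7) = -70√11/33 m/s
The boat approaches at 70√11/33 ≈ 7.035 m/s.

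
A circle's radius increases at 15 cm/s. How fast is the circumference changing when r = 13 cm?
30π cm/s

C = 2πr
dC/dt = 2π · dr/dt = 2π · 15 = 30π cm/s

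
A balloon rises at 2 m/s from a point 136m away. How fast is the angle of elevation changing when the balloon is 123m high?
0.008089 rad/s

tan(θ) = y/136
sec²(θ) · dθ/dt = (1/136) · dy/dt
dθ/dt = cos²(θ)/136 · 2 = 136/(136² + 123²) · 2
dθ/dt = 0.008089 rad/s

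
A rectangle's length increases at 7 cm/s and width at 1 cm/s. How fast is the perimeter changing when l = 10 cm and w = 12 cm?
16 cm/s

P = 2(l + w)
dP/dt = 2(dl/dt + dw/dt) = 2(7 + 1) = 16 cm/s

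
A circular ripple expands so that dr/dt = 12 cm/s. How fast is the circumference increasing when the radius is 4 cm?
24π cm/s

C = 2πr
dC/dt = 2π · dr/dt = 2π · 12 = 24π cm/s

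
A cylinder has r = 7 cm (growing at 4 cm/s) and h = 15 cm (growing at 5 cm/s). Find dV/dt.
1085π cm³/s

V = πr²h
dV/dt = 2πrh·dr/dt + πr²·dh/dt
= 2π(7)(15)(4) + π(7)²(5)
= 1085π cm³/s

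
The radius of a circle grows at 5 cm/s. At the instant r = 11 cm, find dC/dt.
10π cm/s

C = 2πr
dC/dt = 2π · dr/dt = 2π · 5 = 10π cm/s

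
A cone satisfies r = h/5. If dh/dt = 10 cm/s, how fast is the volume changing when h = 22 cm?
968π/5 cm³/s

V = (1/3)π(h/5)²h = πh³/75
dV/dt = πh²/25 · 10
At h = 22: dV/dt = 968π/5 cm³/s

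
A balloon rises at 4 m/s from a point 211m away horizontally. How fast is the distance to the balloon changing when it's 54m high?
216√47437/47437 ≈ 0.9917 m/s

z² = 211² + y²
z = √(211² + 54²) = √47437
dz/dt = y/z · dy/dt = 54/√47437 · 4 = 216√47437/47437 ≈ 0.9917 m/s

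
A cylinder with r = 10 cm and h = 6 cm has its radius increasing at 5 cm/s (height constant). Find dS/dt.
260π cm²/s

S = 2πrh + 2πr² (lateral + bases)
dS/dt = (2πh + 4πr)·dr/dt = (2π·6 + 4π·10)·5
= 260π cm²/s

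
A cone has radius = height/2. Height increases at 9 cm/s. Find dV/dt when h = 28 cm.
1764π cm³/s

V = (1/3)π(h/2)²h = πh³/12
dV/dt = πh²/4 · 9
At h = 28: dV/dt = 1764π cm³/s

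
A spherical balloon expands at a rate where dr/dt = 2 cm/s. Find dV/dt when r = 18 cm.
2592π cm³/s

V = (4/3)πr³
dV/dt = dV/dr · dr/dt = 4πr² · 2
At r = 18: dV/dt = 2592π cm³/s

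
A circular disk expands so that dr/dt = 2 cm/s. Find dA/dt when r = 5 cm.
20π cm²/s

A = πr²
dA/dt = 2πr · dr/dt = 2π(5)(2) = 20π cm²/s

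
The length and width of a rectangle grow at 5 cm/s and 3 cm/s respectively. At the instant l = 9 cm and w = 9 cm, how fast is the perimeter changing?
16 cm/s

P = 2(l + w)
dP/dt = 2(dl/dt + dw/dt) = 2(5 + 3) = 16 cm/s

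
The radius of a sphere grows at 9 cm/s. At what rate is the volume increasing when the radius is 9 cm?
2916π cm³/s

V = (4/3)πr³
dV/dt = dV/dr · dr/dt = 4πr² · 9
At r = 9: dV/dt = 2916π cm³/s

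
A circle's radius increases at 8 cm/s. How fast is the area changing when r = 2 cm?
32π cm²/s

A = πr²
dA/dt = 2πr · dr/dt = 2π(2)(8) = 32π cm²/s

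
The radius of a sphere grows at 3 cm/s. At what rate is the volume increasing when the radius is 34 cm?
13872π cm³/s

V = (4/3)πr³
dV/dt = dV/dr · dr/dt = 4πr² · 3
At r = 34: dV/dt = 13872π cm³/s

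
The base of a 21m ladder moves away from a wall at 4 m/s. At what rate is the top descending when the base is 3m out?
√3/3 ≈ 0.5774 m/s

x² + y² = 21²
2x·dx/dt + 2y·dy/dt = 0
dy/dt = -x/y · dx/dt = -3/(12√3) · 4 = -√3/3 m/s
The top is descending at √3/3 ≈ 0.5774 m/s.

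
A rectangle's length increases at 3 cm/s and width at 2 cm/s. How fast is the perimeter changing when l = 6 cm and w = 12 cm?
10 cm/s

P = 2(l + w)
dP/dt = 2(dl/dt + dw/dt) = 2(3 + 2) = 10 cm/s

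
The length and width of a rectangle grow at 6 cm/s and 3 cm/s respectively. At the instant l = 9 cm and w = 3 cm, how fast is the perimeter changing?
18 cm/s

P = 2(l + w)
dP/dt = 2(dl/dt + dw/dt) = 2(6 + 3) = 18 cm/s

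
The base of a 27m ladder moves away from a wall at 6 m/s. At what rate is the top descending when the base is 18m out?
12√5/5 ≈ 5.367 m/s

x² + y² = 27²
2x·dx/dt + 2y·dy/dt = 0
dy/dt = -x/y · dx/dt = -18/(9√5) · 6 = -12√5/5 m/s
The top is descending at 12√5/5 ≈ 5.367 m/s.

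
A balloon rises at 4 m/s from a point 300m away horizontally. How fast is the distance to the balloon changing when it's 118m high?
236√25981/25981 ≈ 1.464 m/s

z² = 300² + y²
z = √(300² + 118²) = 2√25981
dz/dt = y/z · dy/dt = 118/(2√25981) · 4 = 236√25981/25981 ≈ 1.464 m/s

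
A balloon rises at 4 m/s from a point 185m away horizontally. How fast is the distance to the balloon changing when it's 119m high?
238√48386/24193 ≈ 2.164 m/s

z² = 185² + y²
z = √(185² + 119²) = √48386
dz/dt = y/z · dy/dt = 119/√48386 · 4 = 238√48386/24193 ≈ 2.164 m/s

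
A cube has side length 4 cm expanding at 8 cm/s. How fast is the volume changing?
384 cm³/s

V = s³
dV/dt = 3s² · ds/dt = 3·4²·8 = 384 cm³/s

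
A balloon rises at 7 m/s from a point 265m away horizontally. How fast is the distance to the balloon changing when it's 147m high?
1029√91834/91834 ≈ 3.396 m/s

z² = 265² + y²
z = √(265² + 147²) = √91834
dz/dt = y/z · dy/dt = 147/√91834 · 7 = 1029√91834/91834 ≈ 3.396 m/s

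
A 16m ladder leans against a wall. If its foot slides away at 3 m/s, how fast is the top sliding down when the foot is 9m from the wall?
27√7/35 ≈ 2.041 m/s

x² + y² = 16²
2x·dx/dt + 2y·dy/dt = 0
dy/dt = -x/y · dx/dt = -9/(5√7) · 3 = -27√7/35 m/s
The top is descending at 27√7/35 ≈ 2.041 m/s.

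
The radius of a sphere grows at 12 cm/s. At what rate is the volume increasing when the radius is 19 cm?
17328π cm³/s

V = (4/3)πr³
dV/dt = dV/dr · dr/dt = 4πr² · 12
At r = 19: dV/dt = 17328π cm³/s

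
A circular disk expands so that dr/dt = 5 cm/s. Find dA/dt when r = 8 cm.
80π cm²/s

A = πr²
dA/dt = 2πr · dr/dt = 2π(8)(5) = 80π cm²/s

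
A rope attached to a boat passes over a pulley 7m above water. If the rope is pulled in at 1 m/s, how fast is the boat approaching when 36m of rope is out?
36√1247/1247 ≈ 1.019 m/s

rope² = x² + 7²
x = √(36² - 7²) = √1247
dx/dt = (rope/x) · d(rope)/dt = (36/√1247) · (-1) = -36√1247/1247 m/s
The boat approaches at 36√1247/1247 ≈ 1.019 m/s.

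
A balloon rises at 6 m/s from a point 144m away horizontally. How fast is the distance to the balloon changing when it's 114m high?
114√937/937 ≈ 3.724 m/s

z² = 144² + y²
z = √(144² + 114²) = 6√937
dz/dt = y/z · dy/dt = 114/(6√937) · 6 = 114√937/937 ≈ 3.724 m/s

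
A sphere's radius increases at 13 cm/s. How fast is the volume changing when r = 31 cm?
49972π cm³/s

V = (4/3)πr³
dV/dt = dV/dr · dr/dt = 4πr² · 13
At r = 31: dV/dt = 49972π cm³/s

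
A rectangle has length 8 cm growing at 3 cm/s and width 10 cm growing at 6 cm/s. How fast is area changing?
78 cm²/s

A = lw
dA/dt = w·dl/dt + l·dw/dt = 10·3 + 8·6 = 78 cm²/s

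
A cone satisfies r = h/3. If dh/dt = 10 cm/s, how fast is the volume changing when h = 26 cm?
6760π/9 cm³/s

V = (1/3)π(h/3)²h = πh³/27
dV/dt = πh²/9 · 10
At h = 26: dV/dt = 6760π/9 cm³/s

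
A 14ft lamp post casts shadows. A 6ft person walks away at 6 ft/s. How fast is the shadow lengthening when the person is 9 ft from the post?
9/2 ft/s

By similar triangles: 14/(x+s) = 6/s
Solving: s = 6x/8
ds/dt = 6/8 · dx/dt = 3/4 · 6 = 9/2 ft/s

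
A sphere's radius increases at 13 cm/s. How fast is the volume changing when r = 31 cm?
49972π cm³/s

V = (4/3)πr³
dV/dt = dV/dr · dr/dt = 4πr² · 13
At r = 31: dV/dt = 49972π cm³/s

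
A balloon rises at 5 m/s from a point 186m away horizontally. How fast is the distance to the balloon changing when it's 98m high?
49√442/442 ≈ 2.331 m/s

z² = 186² + y²
z = √(186² + 98²) = 10√442
dz/dt = y/z · dy/dt = 98/(10√442) · 5 = 49√442/442 ≈ 2.331 m/s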